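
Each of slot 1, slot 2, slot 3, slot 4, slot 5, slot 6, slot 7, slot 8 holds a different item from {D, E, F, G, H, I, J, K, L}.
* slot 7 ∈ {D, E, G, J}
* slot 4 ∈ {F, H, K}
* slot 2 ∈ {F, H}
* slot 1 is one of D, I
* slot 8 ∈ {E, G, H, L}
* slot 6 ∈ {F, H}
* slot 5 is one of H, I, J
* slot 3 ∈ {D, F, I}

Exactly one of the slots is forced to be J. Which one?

slot 5

The 2 variables slot 2 and slot 6 are confined to {F, H}, which locks those values in; drop them from slot 3, slot 4, slot 5, slot 8.
slot 4 must be K (only option left).
The 2 variables slot 1 and slot 3 are confined to {D, I}, which locks those values in; drop them from slot 5, slot 7.
So J goes to slot 5.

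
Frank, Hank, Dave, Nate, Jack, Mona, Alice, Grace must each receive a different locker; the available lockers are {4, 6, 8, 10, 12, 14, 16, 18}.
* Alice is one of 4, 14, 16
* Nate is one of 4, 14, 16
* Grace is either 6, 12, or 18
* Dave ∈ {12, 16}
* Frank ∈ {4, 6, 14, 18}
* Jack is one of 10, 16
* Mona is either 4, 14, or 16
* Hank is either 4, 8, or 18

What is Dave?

Among the 8 variables, 8 fits only Hank (and all 8 values in {4, 6, 8, 10, 12, 14, 16, 18} must be used), so Hank = 8.
Among the 7 still-open variables, 10 fits only Jack (and all 7 values in {4, 6, 10, 12, 14, 16, 18} must be used), so Jack = 10.
Nate, Mona, Alice share exactly the 3 values {4, 14, 16}; by pigeonhole those values go to them, so strike 4, 14, 16 from Frank, Dave.
So Dave = 12.

12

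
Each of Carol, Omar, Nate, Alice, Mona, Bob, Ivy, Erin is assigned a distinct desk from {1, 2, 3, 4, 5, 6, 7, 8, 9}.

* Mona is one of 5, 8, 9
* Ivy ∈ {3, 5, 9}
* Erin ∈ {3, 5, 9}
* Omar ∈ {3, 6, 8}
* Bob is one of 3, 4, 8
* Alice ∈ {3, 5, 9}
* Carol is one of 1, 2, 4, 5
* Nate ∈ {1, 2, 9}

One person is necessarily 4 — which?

Bob

The 8 variables together cover exactly {1, 2, 3, 4, 5, 6, 8, 9} — 8 values for 8 variables — and 6 appears only in Omar's list, so Omar = 6.
The 3 variables Alice, Ivy, Erin are confined to {3, 5, 9}, which locks those values in; drop them from Carol, Nate, Mona, Bob.
Mona must be 8 (only option left). Remove 8 from Bob.
So 4 goes to Bob.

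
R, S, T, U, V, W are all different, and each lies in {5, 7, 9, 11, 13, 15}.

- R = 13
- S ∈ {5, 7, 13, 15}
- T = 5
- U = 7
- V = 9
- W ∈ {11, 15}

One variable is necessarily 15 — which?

R has just one choice, so R = 13. Remove 13 from S.
T must be 5 (only option left). Eliminate 5 elsewhere: S.
U must be 7 (only option left). Remove 7 from S.
So 15 goes to S.

S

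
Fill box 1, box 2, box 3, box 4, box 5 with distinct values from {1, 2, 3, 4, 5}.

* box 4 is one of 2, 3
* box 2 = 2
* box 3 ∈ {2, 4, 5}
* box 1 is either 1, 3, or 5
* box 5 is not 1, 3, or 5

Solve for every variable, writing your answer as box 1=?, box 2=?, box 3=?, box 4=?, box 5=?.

box 2 must be 2 (only option left). Strike 2 from box 3, box 4, box 5.
box 4 must be 3 (only option left). Remove 3 from box 1.
box 5 must be 4 (only option left). Strike 4 from box 3.
box 3 has just one choice, so box 3 = 5. Eliminate 5 elsewhere: box 1.
box 1's domain is down to {1}, so box 1 = 1.

box 1=1, box 2=2, box 3=5, box 4=3, box 5=4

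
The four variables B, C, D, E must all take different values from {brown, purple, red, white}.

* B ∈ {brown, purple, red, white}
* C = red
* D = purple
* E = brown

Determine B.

white

C must be red (only option left). Eliminate red elsewhere: B.
D has just one choice, so D = purple. So B can't be purple.
That leaves E = brown. Remove brown from B.
So B = white.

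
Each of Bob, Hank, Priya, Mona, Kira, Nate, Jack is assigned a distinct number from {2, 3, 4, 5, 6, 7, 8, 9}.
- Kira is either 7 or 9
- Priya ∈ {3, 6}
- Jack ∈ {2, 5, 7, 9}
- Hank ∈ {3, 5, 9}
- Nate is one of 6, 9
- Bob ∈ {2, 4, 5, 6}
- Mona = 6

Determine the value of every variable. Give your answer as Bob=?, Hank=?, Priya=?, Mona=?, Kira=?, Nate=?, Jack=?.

Mona's domain is down to {6}, so Mona = 6. Remove 6 from Bob, Priya, Nate.
Nate must be 9 (only option left). Strike 9 from Hank, Kira, Jack.
Priya has just one choice, so Priya = 3. Remove 3 from Hank.
That leaves Kira = 7. Strike 7 from Jack.
Hank has just one choice, so Hank = 5. Strike 5 from Bob, Jack.
Jack has just one choice, so Jack = 2. Strike 2 from Bob.
Bob must be 4 (only option left).

Bob=4, Hank=5, Priya=3, Mona=6, Kira=7, Nate=9, Jack=2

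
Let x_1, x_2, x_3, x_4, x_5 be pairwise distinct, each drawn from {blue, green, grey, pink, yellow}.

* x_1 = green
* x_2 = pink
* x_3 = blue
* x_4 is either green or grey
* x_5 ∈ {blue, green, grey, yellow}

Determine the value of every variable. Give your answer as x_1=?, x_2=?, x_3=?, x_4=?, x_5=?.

x_1=green, x_2=pink, x_3=blue, x_4=grey, x_5=yellow

x_1 must be green (only option left). Strike green from x_4, x_5.
x_2's domain is down to {pink}, so x_2 = pink.
That leaves x_3 = blue. So x_5 can't be blue.
That leaves x_4 = grey. Remove grey from x_5.
x_5 must be yellow (only option left).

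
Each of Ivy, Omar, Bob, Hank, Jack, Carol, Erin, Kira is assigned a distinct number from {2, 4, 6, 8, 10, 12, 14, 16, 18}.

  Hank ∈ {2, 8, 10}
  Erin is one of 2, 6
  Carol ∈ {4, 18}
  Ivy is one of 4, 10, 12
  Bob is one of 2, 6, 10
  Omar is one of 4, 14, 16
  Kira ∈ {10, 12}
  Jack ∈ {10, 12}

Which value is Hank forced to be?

8

Jack and Kira share exactly the 2 values {10, 12}; by pigeonhole those values go to them, so strike 10, 12 from Ivy, Bob, Hank.
Ivy's domain is down to {4}, so Ivy = 4. Strike 4 from Omar, Carol.
That leaves Carol = 18.
Bob and Erin between them cover only {2, 6} — a naked pair. Remove those values from Hank.
So Hank = 8.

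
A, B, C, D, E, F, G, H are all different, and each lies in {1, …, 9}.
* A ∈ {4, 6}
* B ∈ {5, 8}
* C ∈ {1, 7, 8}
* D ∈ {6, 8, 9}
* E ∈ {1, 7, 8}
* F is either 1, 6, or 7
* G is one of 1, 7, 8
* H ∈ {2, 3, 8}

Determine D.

C, E, G share exactly the 3 values {1, 7, 8}; by pigeonhole those values go to them, so strike 1, 7, 8 from B, D, F, H.
B's domain is down to {5}, so B = 5.
F's domain is down to {6}, so F = 6. Eliminate 6 elsewhere: A, D.
So D = 9.

9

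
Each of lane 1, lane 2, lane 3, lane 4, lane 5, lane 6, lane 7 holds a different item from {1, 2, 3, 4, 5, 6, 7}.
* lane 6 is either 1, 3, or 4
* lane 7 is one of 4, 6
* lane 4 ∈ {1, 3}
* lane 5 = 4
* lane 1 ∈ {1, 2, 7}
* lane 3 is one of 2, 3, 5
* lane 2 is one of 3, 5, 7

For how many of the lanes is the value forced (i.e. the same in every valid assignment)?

lane 5's domain is down to {4}, so lane 5 = 4. Remove 4 from lane 6, lane 7.
lane 7 must be 6 (only option left).
lane 4 and lane 6 between them cover only {1, 3} — a naked pair. Remove those values from lane 1, lane 2, lane 3.
Determined: lane 5=4, lane 7=6. The other lanes each still have more than one consistent value. That makes 2.

2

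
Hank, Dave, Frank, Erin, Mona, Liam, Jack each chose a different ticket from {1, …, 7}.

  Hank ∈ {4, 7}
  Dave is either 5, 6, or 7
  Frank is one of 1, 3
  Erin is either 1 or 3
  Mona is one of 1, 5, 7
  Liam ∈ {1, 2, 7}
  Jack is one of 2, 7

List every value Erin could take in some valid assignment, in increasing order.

1, 3

Among the 7 variables, 4 fits only Hank (and all 7 values in {1, 2, 3, 4, 5, 6, 7} must be used), so Hank = 4.
The 6 still-open variables together cover exactly {1, 2, 3, 5, 6, 7} — 6 values for 6 variables — and 6 appears only in Dave's list, so Dave = 6.
Among the 5 still-open variables, 5 fits only Mona (and all 5 values in {1, 2, 3, 5, 7} must be used), so Mona = 5.
Frank and Erin share exactly the 2 values {1, 3}; by pigeonhole those values go to them, so strike 1, 3 from Liam.
No further eliminations apply; Erin can still be any of 1, 3.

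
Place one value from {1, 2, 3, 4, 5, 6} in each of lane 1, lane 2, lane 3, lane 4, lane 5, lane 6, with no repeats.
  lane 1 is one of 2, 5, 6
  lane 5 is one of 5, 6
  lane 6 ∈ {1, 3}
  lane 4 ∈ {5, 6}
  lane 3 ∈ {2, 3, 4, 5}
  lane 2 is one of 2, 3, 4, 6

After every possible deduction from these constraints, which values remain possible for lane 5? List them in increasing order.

5, 6

The 6 variables together cover exactly {1, 2, 3, 4, 5, 6} — 6 values for 6 variables — and 1 appears only in lane 6's list, so lane 6 = 1.
lane 4 and lane 5 between them cover only {5, 6} — a naked pair. Remove those values from lane 1, lane 2, lane 3.
That leaves lane 1 = 2. Eliminate 2 elsewhere: lane 2, lane 3.
No further eliminations apply; lane 5 can still be any of 5, 6.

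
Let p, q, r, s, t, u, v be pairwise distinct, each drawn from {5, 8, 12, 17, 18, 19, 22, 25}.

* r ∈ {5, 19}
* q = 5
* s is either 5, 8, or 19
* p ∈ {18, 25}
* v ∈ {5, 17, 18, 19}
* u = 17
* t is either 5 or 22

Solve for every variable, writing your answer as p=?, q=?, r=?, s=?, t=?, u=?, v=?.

p=25, q=5, r=19, s=8, t=22, u=17, v=18

q must be 5 (only option left). Eliminate 5 elsewhere: r, s, t, v.
r's domain is down to {19}, so r = 19. Remove 19 from s, v.
s's domain is down to {8}, so s = 8.
t must be 22 (only option left).
u's domain is down to {17}, so u = 17. Remove 17 from v.
That leaves v = 18. Eliminate 18 elsewhere: p.
p's domain is down to {25}, so p = 25.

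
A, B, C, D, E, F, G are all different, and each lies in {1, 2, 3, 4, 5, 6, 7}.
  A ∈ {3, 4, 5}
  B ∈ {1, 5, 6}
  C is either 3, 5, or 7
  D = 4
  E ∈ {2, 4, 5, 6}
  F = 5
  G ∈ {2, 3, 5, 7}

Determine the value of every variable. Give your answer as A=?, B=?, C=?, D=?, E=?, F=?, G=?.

A=3, B=1, C=7, D=4, E=6, F=5, G=2

D's domain is down to {4}, so D = 4. Remove 4 from A, E.
F must be 5 (only option left). Strike 5 from A, B, C, E, G.
That leaves A = 3. So C, G can't be 3.
C's domain is down to {7}, so C = 7. Eliminate 7 elsewhere: G.
That leaves G = 2. Strike 2 from E.
That leaves E = 6. Eliminate 6 elsewhere: B.
That leaves B = 1.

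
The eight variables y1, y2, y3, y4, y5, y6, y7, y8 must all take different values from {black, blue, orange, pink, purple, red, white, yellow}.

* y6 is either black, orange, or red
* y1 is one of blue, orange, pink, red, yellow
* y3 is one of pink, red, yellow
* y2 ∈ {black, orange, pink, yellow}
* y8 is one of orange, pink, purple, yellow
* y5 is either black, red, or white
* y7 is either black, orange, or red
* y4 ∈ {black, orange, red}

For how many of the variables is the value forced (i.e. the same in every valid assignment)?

The 8 variables draw from only 8 values {black, blue, orange, pink, purple, red, white, yellow}, so each is used; only y1 can be blue, hence y1 = blue.
Among the 7 still-open variables, purple fits only y8 (and all 7 values in {black, orange, pink, purple, red, white, yellow} must be used), so y8 = purple.
The 6 still-open variables draw from only 6 values {black, orange, pink, red, white, yellow}, so each is used; only y5 can be white, hence y5 = white.
y4, y6, y7 share exactly the 3 values {black, orange, red}; by pigeonhole those values go to them, so strike black, orange, red from y2, y3.
Determined: y1=blue, y5=white, y8=purple. The other variables each still have more than one consistent value. That makes 3.

3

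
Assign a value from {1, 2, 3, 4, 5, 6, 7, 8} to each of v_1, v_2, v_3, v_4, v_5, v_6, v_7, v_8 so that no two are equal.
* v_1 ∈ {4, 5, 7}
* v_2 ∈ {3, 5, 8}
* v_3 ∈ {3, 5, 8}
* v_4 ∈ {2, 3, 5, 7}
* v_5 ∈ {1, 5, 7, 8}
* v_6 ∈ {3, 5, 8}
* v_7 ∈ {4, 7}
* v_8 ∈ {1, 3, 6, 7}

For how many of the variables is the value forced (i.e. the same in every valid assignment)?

3

The 8 variables together cover exactly {1, 2, 3, 4, 5, 6, 7, 8} — 8 values for 8 variables — and 2 appears only in v_4's list, so v_4 = 2.
Among the 7 still-open variables, 6 fits only v_8 (and all 7 values in {1, 3, 4, 5, 6, 7, 8} must be used), so v_8 = 6.
Among the 6 still-open variables, 1 fits only v_5 (and all 6 values in {1, 3, 4, 5, 7, 8} must be used), so v_5 = 1.
v_2, v_3, v_6 between them cover only {3, 5, 8} — a naked triple. Remove those values from v_1.
Determined: v_4=2, v_5=1, v_8=6. The other variables each still have more than one consistent value. That makes 3.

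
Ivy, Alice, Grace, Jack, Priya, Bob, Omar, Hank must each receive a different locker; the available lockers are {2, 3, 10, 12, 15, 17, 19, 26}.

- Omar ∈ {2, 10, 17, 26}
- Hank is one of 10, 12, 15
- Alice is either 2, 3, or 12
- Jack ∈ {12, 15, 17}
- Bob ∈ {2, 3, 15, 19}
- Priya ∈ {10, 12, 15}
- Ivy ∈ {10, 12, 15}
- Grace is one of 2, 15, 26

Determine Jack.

17

The 8 variables draw from only 8 values {2, 3, 10, 12, 15, 17, 19, 26}, so each is used; only Bob can be 19, hence Bob = 19.
The 7 still-open variables together cover exactly {2, 3, 10, 12, 15, 17, 26} — 7 values for 7 variables — and 3 appears only in Alice's list, so Alice = 3.
Ivy, Priya, Hank share exactly the 3 values {10, 12, 15}; by pigeonhole those values go to them, so strike 10, 12, 15 from Grace, Jack, Omar.
So Jack = 17.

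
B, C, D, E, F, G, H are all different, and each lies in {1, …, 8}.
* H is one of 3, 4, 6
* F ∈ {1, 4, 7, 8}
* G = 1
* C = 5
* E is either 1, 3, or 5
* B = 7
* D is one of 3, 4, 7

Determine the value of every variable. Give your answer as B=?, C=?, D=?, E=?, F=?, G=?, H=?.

B must be 7 (only option left). So D, F can't be 7.
That leaves C = 5. Strike 5 from E.
G's domain is down to {1}, so G = 1. Eliminate 1 elsewhere: E, F.
E has just one choice, so E = 3. Remove 3 from D, H.
D must be 4 (only option left). So F, H can't be 4.
F must be 8 (only option left).
H must be 6 (only option left).

B=7, C=5, D=4, E=3, F=8, G=1, H=6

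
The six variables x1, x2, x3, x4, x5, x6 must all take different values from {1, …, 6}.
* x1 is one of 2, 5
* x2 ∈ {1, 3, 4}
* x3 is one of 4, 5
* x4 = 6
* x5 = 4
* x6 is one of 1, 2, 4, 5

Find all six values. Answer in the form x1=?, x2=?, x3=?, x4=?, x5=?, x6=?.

x4 must be 6 (only option left).
x5 has just one choice, so x5 = 4. So x2, x3, x6 can't be 4.
That leaves x3 = 5. So x1, x6 can't be 5.
x1's domain is down to {2}, so x1 = 2. So x6 can't be 2.
x6 must be 1 (only option left). Strike 1 from x2.
x2's domain is down to {3}, so x2 = 3.

x1=2, x2=3, x3=5, x4=6, x5=4, x6=1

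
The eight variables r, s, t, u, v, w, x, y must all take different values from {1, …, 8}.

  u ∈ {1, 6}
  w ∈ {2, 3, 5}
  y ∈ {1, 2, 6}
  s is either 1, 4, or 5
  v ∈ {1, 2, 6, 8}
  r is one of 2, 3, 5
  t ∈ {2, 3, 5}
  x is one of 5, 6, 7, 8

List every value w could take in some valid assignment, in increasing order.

2, 3, 5

The 8 variables draw from only 8 values {1, 2, 3, 4, 5, 6, 7, 8}, so each is used; only s can be 4, hence s = 4.
The 7 still-open variables draw from only 7 values {1, 2, 3, 5, 6, 7, 8}, so each is used; only x can be 7, hence x = 7.
The 6 still-open variables draw from only 6 values {1, 2, 3, 5, 6, 8}, so each is used; only v can be 8, hence v = 8.
r, t, w between them cover only {2, 3, 5} — a naked triple. Remove those values from y.
No further eliminations apply; w can still be any of 2, 3, 5.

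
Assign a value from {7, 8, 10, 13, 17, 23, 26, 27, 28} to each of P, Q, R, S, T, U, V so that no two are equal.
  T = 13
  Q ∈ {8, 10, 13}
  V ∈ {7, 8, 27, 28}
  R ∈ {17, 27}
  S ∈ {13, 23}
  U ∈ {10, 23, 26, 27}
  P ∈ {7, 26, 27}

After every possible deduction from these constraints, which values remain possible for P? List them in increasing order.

T must be 13 (only option left). So Q, S can't be 13.
S must be 23 (only option left). So U can't be 23.
No further eliminations apply; P can still be any of 7, 26, 27.

7, 26, 27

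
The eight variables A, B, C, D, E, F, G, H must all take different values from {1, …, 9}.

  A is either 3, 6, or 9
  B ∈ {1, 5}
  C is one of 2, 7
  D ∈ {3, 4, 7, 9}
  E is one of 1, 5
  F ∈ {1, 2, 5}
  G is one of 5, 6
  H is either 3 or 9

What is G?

Among the 8 variables, 4 fits only D (and all 8 values in {1, 2, 3, 4, 5, 6, 7, 9} must be used), so D = 4.
Among the 7 still-open variables, 7 fits only C (and all 7 values in {1, 2, 3, 5, 6, 7, 9} must be used), so C = 7.
Among the 6 still-open variables, 2 fits only F (and all 6 values in {1, 2, 3, 5, 6, 9} must be used), so F = 2.
B and E share exactly the 2 values {1, 5}; by pigeonhole those values go to them, so strike 1, 5 from G.
So G = 6.

6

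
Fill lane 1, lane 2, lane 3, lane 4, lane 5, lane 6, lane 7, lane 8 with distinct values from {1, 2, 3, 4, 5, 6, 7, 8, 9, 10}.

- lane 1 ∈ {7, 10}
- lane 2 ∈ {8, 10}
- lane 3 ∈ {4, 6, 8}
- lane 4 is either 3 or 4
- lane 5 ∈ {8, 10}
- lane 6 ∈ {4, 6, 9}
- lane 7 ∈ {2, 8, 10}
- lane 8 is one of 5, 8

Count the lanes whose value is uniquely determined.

3

The 2 variables lane 2 and lane 5 are confined to {8, 10}, which locks those values in; drop them from lane 1, lane 3, lane 7, lane 8.
That leaves lane 1 = 7.
lane 7's domain is down to {2}, so lane 7 = 2.
That leaves lane 8 = 5.
Determined: lane 1=7, lane 7=2, lane 8=5. The other lanes each still have more than one consistent value. That makes 3.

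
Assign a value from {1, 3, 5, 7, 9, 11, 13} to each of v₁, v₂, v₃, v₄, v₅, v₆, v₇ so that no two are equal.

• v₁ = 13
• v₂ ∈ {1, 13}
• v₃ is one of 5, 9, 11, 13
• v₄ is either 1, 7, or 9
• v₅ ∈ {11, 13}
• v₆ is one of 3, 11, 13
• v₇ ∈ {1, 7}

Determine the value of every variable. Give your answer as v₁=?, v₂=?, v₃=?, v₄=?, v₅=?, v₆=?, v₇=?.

v₁'s domain is down to {13}, so v₁ = 13. So v₂, v₃, v₅, v₆ can't be 13.
v₂'s domain is down to {1}, so v₂ = 1. Eliminate 1 elsewhere: v₄, v₇.
v₅ has just one choice, so v₅ = 11. Eliminate 11 elsewhere: v₃, v₆.
That leaves v₆ = 3.
v₇ must be 7 (only option left). Strike 7 from v₄.
That leaves v₄ = 9. So v₃ can't be 9.
That leaves v₃ = 5.

v₁=13, v₂=1, v₃=5, v₄=9, v₅=11, v₆=3, v₇=7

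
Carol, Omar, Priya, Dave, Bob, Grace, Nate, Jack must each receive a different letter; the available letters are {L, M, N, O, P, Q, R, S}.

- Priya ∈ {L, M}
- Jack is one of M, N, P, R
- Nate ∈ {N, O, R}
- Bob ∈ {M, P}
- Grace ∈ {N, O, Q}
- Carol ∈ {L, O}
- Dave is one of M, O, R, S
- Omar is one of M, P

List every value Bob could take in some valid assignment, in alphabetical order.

The 8 variables together cover exactly {L, M, N, O, P, Q, R, S} — 8 values for 8 variables — and Q appears only in Grace's list, so Grace = Q.
The 7 still-open variables together cover exactly {L, M, N, O, P, R, S} — 7 values for 7 variables — and S appears only in Dave's list, so Dave = S.
Omar and Bob between them cover only {M, P} — a naked pair. Remove those values from Priya, Jack.
Priya must be L (only option left). Eliminate L elsewhere: Carol.
Carol must be O (only option left). So Nate can't be O.
No further eliminations apply; Bob can still be any of M, P.

M, P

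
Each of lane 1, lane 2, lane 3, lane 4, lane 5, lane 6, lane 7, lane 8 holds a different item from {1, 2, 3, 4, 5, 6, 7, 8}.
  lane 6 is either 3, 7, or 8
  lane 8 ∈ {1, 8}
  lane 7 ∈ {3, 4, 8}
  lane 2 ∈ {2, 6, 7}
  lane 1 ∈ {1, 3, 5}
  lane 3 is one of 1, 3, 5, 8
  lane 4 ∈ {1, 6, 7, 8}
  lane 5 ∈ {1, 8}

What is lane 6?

The 8 variables draw from only 8 values {1, 2, 3, 4, 5, 6, 7, 8}, so each is used; only lane 2 can be 2, hence lane 2 = 2.
The 7 still-open variables together cover exactly {1, 3, 4, 5, 6, 7, 8} — 7 values for 7 variables — and 4 appears only in lane 7's list, so lane 7 = 4.
The 6 still-open variables draw from only 6 values {1, 3, 5, 6, 7, 8}, so each is used; only lane 4 can be 6, hence lane 4 = 6.
The 5 still-open variables draw from only 5 values {1, 3, 5, 7, 8}, so each is used; only lane 6 can be 7, hence lane 6 = 7.

7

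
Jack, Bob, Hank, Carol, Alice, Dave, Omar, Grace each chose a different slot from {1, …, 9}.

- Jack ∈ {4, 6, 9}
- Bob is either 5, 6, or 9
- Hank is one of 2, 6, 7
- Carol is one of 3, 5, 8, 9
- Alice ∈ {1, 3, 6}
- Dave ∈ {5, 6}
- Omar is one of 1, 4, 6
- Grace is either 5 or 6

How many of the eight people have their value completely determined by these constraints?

The 2 variables Dave and Grace are confined to {5, 6}, which locks those values in; drop them from Jack, Bob, Hank, Carol, Alice, Omar.
Bob has just one choice, so Bob = 9. Strike 9 from Jack, Carol.
That leaves Jack = 4. Remove 4 from Omar.
Omar must be 1 (only option left). Eliminate 1 elsewhere: Alice.
Alice must be 3 (only option left). Remove 3 from Carol.
Carol's domain is down to {8}, so Carol = 8.
Determined: Jack=4, Bob=9, Carol=8, Alice=3, Omar=1. The other people each still have more than one consistent value. That makes 5.

5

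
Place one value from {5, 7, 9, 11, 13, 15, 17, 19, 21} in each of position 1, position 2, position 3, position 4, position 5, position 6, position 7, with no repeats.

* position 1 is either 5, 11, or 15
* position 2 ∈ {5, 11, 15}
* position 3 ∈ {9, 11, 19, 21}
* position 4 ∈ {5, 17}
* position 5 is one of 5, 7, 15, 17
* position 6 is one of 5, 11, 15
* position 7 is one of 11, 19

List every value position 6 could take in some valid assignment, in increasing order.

position 1, position 2, position 6 share exactly the 3 values {5, 11, 15}; by pigeonhole those values go to them, so strike 5, 11, 15 from position 3, position 4, position 5, position 7.
That leaves position 4 = 17. Eliminate 17 elsewhere: position 5.
position 5 must be 7 (only option left).
position 7 must be 19 (only option left). Eliminate 19 elsewhere: position 3.
No further eliminations apply; position 6 can still be any of 5, 11, 15.

5, 11, 15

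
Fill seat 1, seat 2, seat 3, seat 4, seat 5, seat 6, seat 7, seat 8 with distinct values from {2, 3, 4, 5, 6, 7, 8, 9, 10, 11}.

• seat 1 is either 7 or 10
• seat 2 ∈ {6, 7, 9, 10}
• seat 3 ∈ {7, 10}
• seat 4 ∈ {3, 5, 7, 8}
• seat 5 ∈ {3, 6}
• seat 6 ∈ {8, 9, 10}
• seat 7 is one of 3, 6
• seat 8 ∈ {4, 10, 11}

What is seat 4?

seat 1 and seat 3 between them cover only {7, 10} — a naked pair. Remove those values from seat 2, seat 4, seat 6, seat 8.
seat 5 and seat 7 share exactly the 2 values {3, 6}; by pigeonhole those values go to them, so strike 3, 6 from seat 2, seat 4.
That leaves seat 2 = 9. So seat 6 can't be 9.
seat 6 has just one choice, so seat 6 = 8. Remove 8 from seat 4.
So seat 4 = 5.

5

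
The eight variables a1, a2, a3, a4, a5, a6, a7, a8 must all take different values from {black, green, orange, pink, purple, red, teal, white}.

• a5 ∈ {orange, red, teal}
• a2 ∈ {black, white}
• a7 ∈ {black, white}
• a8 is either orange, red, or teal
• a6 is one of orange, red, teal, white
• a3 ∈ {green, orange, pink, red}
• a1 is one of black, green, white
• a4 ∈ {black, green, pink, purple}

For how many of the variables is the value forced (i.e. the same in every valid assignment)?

3

The 8 variables draw from only 8 values {black, green, orange, pink, purple, red, teal, white}, so each is used; only a4 can be purple, hence a4 = purple.
Among the 7 still-open variables, pink fits only a3 (and all 7 values in {black, green, orange, pink, red, teal, white} must be used), so a3 = pink.
The 6 still-open variables draw from only 6 values {black, green, orange, red, teal, white}, so each is used; only a1 can be green, hence a1 = green.
a2 and a7 share exactly the 2 values {black, white}; by pigeonhole those values go to them, so strike black, white from a6.
Determined: a1=green, a3=pink, a4=purple. The other variables each still have more than one consistent value. That makes 3.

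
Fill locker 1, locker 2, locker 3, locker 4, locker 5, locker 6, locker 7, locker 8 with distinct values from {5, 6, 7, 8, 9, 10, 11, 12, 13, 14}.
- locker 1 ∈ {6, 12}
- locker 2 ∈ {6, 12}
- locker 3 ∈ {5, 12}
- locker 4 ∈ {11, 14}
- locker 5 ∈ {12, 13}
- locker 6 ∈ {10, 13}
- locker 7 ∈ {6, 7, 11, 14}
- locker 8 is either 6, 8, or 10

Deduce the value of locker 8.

8

The 2 variables locker 1 and locker 2 are confined to {6, 12}, which locks those values in; drop them from locker 3, locker 5, locker 7, locker 8.
That leaves locker 3 = 5.
locker 5 has just one choice, so locker 5 = 13. Remove 13 from locker 6.
That leaves locker 6 = 10. Eliminate 10 elsewhere: locker 8.
So locker 8 = 8.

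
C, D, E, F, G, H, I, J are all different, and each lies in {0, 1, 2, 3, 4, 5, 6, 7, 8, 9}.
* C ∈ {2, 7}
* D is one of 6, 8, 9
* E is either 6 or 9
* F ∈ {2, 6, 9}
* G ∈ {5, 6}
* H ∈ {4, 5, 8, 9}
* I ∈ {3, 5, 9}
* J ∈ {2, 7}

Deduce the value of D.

The 8 variables together cover exactly {2, 3, 4, 5, 6, 7, 8, 9} — 8 values for 8 variables — and 3 appears only in I's list, so I = 3.
The 7 still-open variables together cover exactly {2, 4, 5, 6, 7, 8, 9} — 7 values for 7 variables — and 4 appears only in H's list, so H = 4.
Among the 6 still-open variables, 5 fits only G (and all 6 values in {2, 5, 6, 7, 8, 9} must be used), so G = 5.
The 5 still-open variables together cover exactly {2, 6, 7, 8, 9} — 5 values for 5 variables — and 8 appears only in D's list, so D = 8.

8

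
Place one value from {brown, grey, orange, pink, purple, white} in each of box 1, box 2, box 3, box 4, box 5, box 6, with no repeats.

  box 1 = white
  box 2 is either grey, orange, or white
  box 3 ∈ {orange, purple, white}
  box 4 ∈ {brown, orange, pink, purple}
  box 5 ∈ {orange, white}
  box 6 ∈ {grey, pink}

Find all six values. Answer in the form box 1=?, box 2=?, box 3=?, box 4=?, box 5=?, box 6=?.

box 1's domain is down to {white}, so box 1 = white. So box 2, box 3, box 5 can't be white.
box 5's domain is down to {orange}, so box 5 = orange. Strike orange from box 2, box 3, box 4.
box 2 must be grey (only option left). Eliminate grey elsewhere: box 6.
That leaves box 3 = purple. Strike purple from box 4.
box 6's domain is down to {pink}, so box 6 = pink. Eliminate pink elsewhere: box 4.
box 4 has just one choice, so box 4 = brown.

box 1=white, box 2=grey, box 3=purple, box 4=brown, box 5=orange, box 6=pink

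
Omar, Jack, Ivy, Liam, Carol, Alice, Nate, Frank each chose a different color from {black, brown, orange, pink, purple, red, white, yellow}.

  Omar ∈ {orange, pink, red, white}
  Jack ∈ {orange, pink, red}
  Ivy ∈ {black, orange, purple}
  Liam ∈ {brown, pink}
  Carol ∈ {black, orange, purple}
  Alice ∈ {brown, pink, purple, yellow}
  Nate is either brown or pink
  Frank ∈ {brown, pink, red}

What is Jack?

orange

Among the 8 variables, white fits only Omar (and all 8 values in {black, brown, orange, pink, purple, red, white, yellow} must be used), so Omar = white.
Among the 7 still-open variables, yellow fits only Alice (and all 7 values in {black, brown, orange, pink, purple, red, yellow} must be used), so Alice = yellow.
Liam and Nate share exactly the 2 values {brown, pink}; by pigeonhole those values go to them, so strike brown, pink from Jack, Frank.
Frank has just one choice, so Frank = red. Eliminate red elsewhere: Jack.
So Jack = orange.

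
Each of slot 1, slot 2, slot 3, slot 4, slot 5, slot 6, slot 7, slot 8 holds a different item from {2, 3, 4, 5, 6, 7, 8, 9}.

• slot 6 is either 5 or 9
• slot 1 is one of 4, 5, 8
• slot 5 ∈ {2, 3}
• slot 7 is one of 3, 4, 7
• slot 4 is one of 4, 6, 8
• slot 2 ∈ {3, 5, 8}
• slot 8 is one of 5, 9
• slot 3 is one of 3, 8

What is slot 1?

The 8 variables draw from only 8 values {2, 3, 4, 5, 6, 7, 8, 9}, so each is used; only slot 5 can be 2, hence slot 5 = 2.
The 7 still-open variables draw from only 7 values {3, 4, 5, 6, 7, 8, 9}, so each is used; only slot 4 can be 6, hence slot 4 = 6.
The 6 still-open variables together cover exactly {3, 4, 5, 7, 8, 9} — 6 values for 6 variables — and 7 appears only in slot 7's list, so slot 7 = 7.
Among the 5 still-open variables, 4 fits only slot 1 (and all 5 values in {3, 4, 5, 8, 9} must be used), so slot 1 = 4.

4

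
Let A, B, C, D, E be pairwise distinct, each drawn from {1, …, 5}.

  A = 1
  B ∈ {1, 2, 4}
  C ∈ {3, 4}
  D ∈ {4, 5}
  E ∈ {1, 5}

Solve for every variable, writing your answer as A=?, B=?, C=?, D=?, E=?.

A=1, B=2, C=3, D=4, E=5

A must be 1 (only option left). Eliminate 1 elsewhere: B, E.
E has just one choice, so E = 5. Eliminate 5 elsewhere: D.
D must be 4 (only option left). Eliminate 4 elsewhere: B, C.
B has just one choice, so B = 2.
C must be 3 (only option left).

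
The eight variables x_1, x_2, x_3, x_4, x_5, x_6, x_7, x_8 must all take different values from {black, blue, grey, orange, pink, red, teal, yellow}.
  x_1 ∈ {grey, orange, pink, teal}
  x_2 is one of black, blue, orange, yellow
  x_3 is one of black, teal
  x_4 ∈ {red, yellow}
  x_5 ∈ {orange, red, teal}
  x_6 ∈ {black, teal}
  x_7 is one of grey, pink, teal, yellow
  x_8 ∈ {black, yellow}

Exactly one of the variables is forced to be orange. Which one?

Among the 8 variables, blue fits only x_2 (and all 8 values in {black, blue, grey, orange, pink, red, teal, yellow} must be used), so x_2 = blue.
x_3 and x_6 between them cover only {black, teal} — a naked pair. Remove those values from x_1, x_5, x_7, x_8.
x_8 must be yellow (only option left). Strike yellow from x_4, x_7.
x_4 has just one choice, so x_4 = red. Strike red from x_5.
So orange goes to x_5.

x_5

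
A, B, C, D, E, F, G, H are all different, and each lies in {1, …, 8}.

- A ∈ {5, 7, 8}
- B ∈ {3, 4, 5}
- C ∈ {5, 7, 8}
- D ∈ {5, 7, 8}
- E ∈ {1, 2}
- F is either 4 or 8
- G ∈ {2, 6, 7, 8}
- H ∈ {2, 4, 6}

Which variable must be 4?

F

The 8 variables draw from only 8 values {1, 2, 3, 4, 5, 6, 7, 8}, so each is used; only E can be 1, hence E = 1.
Among the 7 still-open variables, 3 fits only B (and all 7 values in {2, 3, 4, 5, 6, 7, 8} must be used), so B = 3.
The 3 variables A, C, D are confined to {5, 7, 8}, which locks those values in; drop them from F, G.
So 4 goes to F.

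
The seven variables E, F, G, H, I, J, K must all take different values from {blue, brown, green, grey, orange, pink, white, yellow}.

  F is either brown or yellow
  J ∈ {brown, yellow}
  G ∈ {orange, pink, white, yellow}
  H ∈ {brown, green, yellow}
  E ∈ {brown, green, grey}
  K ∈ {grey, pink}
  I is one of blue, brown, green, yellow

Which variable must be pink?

K

F and J share exactly the 2 values {brown, yellow}; by pigeonhole those values go to them, so strike brown, yellow from E, G, H, I.
H has just one choice, so H = green. Remove green from E, I.
I's domain is down to {blue}, so I = blue.
E must be grey (only option left). Strike grey from K.
So pink goes to K.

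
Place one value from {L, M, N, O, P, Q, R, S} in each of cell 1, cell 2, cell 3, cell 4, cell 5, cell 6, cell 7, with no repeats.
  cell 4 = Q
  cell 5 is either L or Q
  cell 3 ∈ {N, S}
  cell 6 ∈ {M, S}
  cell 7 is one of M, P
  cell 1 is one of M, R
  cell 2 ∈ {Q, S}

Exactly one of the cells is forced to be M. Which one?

cell 6

cell 4's domain is down to {Q}, so cell 4 = Q. Remove Q from cell 2, cell 5.
cell 5 must be L (only option left).
cell 2 has just one choice, so cell 2 = S. Remove S from cell 3, cell 6.
So M goes to cell 6.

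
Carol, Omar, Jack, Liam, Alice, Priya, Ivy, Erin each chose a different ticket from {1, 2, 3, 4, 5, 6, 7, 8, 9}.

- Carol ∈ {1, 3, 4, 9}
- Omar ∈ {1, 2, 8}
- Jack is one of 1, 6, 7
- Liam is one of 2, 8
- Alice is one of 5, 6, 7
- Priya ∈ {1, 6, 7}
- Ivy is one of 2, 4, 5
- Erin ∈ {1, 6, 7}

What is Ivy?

The 3 variables Jack, Priya, Erin are confined to {1, 6, 7}, which locks those values in; drop them from Carol, Omar, Alice.
Alice must be 5 (only option left). Strike 5 from Ivy.
The 2 variables Omar and Liam are confined to {2, 8}, which locks those values in; drop them from Ivy.
So Ivy = 4.

4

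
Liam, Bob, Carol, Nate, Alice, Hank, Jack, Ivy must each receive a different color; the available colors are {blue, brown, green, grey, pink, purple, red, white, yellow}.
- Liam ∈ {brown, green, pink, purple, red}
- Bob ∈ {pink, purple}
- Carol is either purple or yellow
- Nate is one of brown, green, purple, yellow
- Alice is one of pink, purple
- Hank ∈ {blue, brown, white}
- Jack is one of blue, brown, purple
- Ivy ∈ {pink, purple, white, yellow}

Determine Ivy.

white

The 8 variables draw from only 8 values {blue, brown, green, pink, purple, red, white, yellow}, so each is used; only Liam can be red, hence Liam = red.
The 7 still-open variables draw from only 7 values {blue, brown, green, pink, purple, white, yellow}, so each is used; only Nate can be green, hence Nate = green.
Bob and Alice between them cover only {pink, purple} — a naked pair. Remove those values from Carol, Jack, Ivy.
That leaves Carol = yellow. Strike yellow from Ivy.
So Ivy = white.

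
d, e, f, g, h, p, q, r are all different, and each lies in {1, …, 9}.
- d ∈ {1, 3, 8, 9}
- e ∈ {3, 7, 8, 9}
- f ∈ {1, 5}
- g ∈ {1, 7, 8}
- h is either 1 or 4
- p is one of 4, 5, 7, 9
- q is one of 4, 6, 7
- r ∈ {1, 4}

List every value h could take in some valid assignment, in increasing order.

The 8 variables together cover exactly {1, 3, 4, 5, 6, 7, 8, 9} — 8 values for 8 variables — and 6 appears only in q's list, so q = 6.
The 2 variables h and r are confined to {1, 4}, which locks those values in; drop them from d, f, g, p.
f's domain is down to {5}, so f = 5. Strike 5 from p.
No further eliminations apply; h can still be any of 1, 4.

1, 4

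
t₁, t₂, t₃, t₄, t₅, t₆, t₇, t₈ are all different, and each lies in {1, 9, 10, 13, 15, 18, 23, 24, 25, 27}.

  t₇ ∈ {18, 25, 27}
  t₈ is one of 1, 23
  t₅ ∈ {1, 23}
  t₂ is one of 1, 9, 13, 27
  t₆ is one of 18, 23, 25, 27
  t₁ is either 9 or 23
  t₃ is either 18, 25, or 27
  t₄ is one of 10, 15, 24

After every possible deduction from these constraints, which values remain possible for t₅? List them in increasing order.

t₅ and t₈ share exactly the 2 values {1, 23}; by pigeonhole those values go to them, so strike 1, 23 from t₁, t₂, t₆.
That leaves t₁ = 9. Strike 9 from t₂.
t₃, t₆, t₇ share exactly the 3 values {18, 25, 27}; by pigeonhole those values go to them, so strike 18, 25, 27 from t₂.
t₂ has just one choice, so t₂ = 13.
No further eliminations apply; t₅ can still be any of 1, 23.

1, 23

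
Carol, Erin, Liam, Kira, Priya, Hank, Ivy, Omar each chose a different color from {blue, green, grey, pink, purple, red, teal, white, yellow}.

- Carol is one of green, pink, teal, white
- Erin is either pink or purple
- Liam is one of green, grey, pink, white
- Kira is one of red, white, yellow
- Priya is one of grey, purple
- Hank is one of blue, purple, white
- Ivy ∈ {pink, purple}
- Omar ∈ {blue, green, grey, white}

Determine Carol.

Erin and Ivy between them cover only {pink, purple} — a naked pair. Remove those values from Carol, Liam, Priya, Hank.
Priya has just one choice, so Priya = grey. Remove grey from Liam, Omar.
Liam, Hank, Omar between them cover only {blue, green, white} — a naked triple. Remove those values from Carol, Kira.
So Carol = teal.

teal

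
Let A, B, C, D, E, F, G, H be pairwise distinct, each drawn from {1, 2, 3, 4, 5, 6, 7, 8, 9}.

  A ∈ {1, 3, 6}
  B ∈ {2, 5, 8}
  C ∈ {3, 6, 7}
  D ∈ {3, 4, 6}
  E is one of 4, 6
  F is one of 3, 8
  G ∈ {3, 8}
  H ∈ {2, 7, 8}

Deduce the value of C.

The 8 variables together cover exactly {1, 2, 3, 4, 5, 6, 7, 8} — 8 values for 8 variables — and 1 appears only in A's list, so A = 1.
The 7 still-open variables together cover exactly {2, 3, 4, 5, 6, 7, 8} — 7 values for 7 variables — and 5 appears only in B's list, so B = 5.
Among the 6 still-open variables, 2 fits only H (and all 6 values in {2, 3, 4, 6, 7, 8} must be used), so H = 2.
The 5 still-open variables together cover exactly {3, 4, 6, 7, 8} — 5 values for 5 variables — and 7 appears only in C's list, so C = 7.

7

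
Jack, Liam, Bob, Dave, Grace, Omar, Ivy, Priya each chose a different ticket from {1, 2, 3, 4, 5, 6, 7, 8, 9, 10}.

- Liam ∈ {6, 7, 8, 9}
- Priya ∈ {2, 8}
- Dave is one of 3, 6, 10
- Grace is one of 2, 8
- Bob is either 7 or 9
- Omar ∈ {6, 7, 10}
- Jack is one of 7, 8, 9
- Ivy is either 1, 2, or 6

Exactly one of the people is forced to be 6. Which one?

The 8 variables together cover exactly {1, 2, 3, 6, 7, 8, 9, 10} — 8 values for 8 variables — and 1 appears only in Ivy's list, so Ivy = 1.
Among the 7 still-open variables, 3 fits only Dave (and all 7 values in {2, 3, 6, 7, 8, 9, 10} must be used), so Dave = 3.
The 6 still-open variables together cover exactly {2, 6, 7, 8, 9, 10} — 6 values for 6 variables — and 10 appears only in Omar's list, so Omar = 10.
Among the 5 still-open variables, 6 fits only Liam (and all 5 values in {2, 6, 7, 8, 9} must be used), so Liam = 6.

Liam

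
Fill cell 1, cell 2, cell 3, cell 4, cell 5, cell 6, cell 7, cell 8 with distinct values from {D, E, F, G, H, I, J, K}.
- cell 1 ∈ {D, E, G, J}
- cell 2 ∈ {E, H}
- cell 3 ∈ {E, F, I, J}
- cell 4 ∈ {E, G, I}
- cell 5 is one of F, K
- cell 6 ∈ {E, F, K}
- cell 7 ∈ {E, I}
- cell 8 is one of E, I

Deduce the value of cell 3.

Among the 8 variables, D fits only cell 1 (and all 8 values in {D, E, F, G, H, I, J, K} must be used), so cell 1 = D.
The 7 still-open variables together cover exactly {E, F, G, H, I, J, K} — 7 values for 7 variables — and G appears only in cell 4's list, so cell 4 = G.
Among the 6 still-open variables, H fits only cell 2 (and all 6 values in {E, F, H, I, J, K} must be used), so cell 2 = H.
The 5 still-open variables together cover exactly {E, F, I, J, K} — 5 values for 5 variables — and J appears only in cell 3's list, so cell 3 = J.

J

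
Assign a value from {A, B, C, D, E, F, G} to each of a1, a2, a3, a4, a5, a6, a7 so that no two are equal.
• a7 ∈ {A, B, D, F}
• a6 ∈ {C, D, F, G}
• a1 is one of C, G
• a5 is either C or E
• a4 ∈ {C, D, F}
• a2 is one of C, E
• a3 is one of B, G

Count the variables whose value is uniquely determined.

Among the 7 variables, A fits only a7 (and all 7 values in {A, B, C, D, E, F, G} must be used), so a7 = A.
The 6 still-open variables together cover exactly {B, C, D, E, F, G} — 6 values for 6 variables — and B appears only in a3's list, so a3 = B.
a2 and a5 share exactly the 2 values {C, E}; by pigeonhole those values go to them, so strike C, E from a1, a4, a6.
a1 must be G (only option left). Remove G from a6.
Determined: a1=G, a3=B, a7=A. The other variables each still have more than one consistent value. That makes 3.

3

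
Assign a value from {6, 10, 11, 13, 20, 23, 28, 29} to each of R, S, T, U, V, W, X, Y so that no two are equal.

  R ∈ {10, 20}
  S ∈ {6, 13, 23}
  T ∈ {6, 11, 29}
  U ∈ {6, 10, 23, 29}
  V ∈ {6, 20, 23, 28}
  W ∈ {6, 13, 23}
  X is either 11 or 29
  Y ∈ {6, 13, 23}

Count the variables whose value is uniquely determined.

The 8 variables draw from only 8 values {6, 10, 11, 13, 20, 23, 28, 29}, so each is used; only V can be 28, hence V = 28.
The 7 still-open variables together cover exactly {6, 10, 11, 13, 20, 23, 29} — 7 values for 7 variables — and 20 appears only in R's list, so R = 20.
The 6 still-open variables together cover exactly {6, 10, 11, 13, 23, 29} — 6 values for 6 variables — and 10 appears only in U's list, so U = 10.
The 3 variables S, W, Y are confined to {6, 13, 23}, which locks those values in; drop them from T.
Determined: R=20, U=10, V=28. The other variables each still have more than one consistent value. That makes 3.

3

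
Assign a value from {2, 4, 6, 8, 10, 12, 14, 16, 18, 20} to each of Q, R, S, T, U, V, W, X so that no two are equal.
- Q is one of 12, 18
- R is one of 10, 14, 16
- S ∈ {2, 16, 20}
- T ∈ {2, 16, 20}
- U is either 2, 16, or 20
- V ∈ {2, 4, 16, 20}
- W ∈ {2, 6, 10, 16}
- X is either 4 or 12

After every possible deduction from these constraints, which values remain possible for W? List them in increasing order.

6, 10

S, T, U share exactly the 3 values {2, 16, 20}; by pigeonhole those values go to them, so strike 2, 16, 20 from R, V, W.
That leaves V = 4. So X can't be 4.
X must be 12 (only option left). Remove 12 from Q.
That leaves Q = 18.
No further eliminations apply; W can still be any of 6, 10.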